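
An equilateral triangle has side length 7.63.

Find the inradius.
r = Area/s with s the semi-perimeter.
Area = (√3/4)·7.63² = (√3/4)·58.2169 ≈ 0.433013·58.2169 ≈ 25.2087
s = 3·7.63/2 = 11.445
r ≈ 25.2087/11.445 ≈ 2.20259
(Equivalently r = side/(2√3) = 7.63/3.4641 ≈ 2.20259.)

r = 2.203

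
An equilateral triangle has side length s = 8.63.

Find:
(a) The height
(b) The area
(a) The height splits the triangle into two 30-60-90 halves: h = s·√3/2 = 8.63·1.73205/2 ≈ 14.9476/2 ≈ 7.4738
(b) Area = (√3/4)·s² = (√3/4)·8.63² = (√3/4)·74.4769 ≈ 0.433013·74.4769 ≈ 32.2494

Height = 7.474, Area = 32.25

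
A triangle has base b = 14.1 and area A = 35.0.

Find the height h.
A = ½·b·h  ⇒  h = 2A/b = 2·35.0/14.1 = 70/14.1 ≈ 4.96454

h = 4.965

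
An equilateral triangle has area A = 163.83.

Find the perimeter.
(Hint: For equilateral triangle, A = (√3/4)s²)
A = (√3/4)s²  ⇒  s² = 4A/√3 = 4·163.83/√3 = 655.32/1.73205 ≈ 378.349
s ≈ √378.349 ≈ 19.4512
Perimeter = 3s ≈ 3·19.4512 ≈ 58.3536

Perimeter = 58.35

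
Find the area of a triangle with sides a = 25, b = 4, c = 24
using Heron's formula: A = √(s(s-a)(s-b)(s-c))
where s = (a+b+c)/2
s = (25 + 4 + 24)/2 = 53/2 = 26.5
s − a = 1.5, s − b = 22.5, s − c = 2.5
s(s−a)(s−b)(s−c) = 26.5·1.5·22.5·2.5 = 2235.9375
Area = √2235.9375 ≈ 47.2857

s = 26.5, Area = 47.29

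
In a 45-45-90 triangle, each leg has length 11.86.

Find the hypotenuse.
In a 45-45-90 triangle the sides are in ratio 1 : 1 : √2, so hypotenuse = leg·√2.
Hypotenuse = 11.86·√2 ≈ 11.86·1.41421 ≈ 16.7726

Hypotenuse = 11.86√2 = 16.77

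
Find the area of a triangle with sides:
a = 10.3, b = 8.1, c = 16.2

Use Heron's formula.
s = (10.3 + 8.1 + 16.2)/2 = 34.6/2 = 17.3
s − a = 7, s − b = 9.2, s − c = 1.1
s(s−a)(s−b)(s−c) = 17.3·7·9.2·1.1 ≈ 1225.53
Area = √1225.53 ≈ 35.0076

Area = 35.01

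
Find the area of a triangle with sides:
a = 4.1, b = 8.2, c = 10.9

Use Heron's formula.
s = (4.1 + 8.2 + 10.9)/2 = 23.2/2 = 11.6
s − a = 7.5, s − b = 3.4, s − c = 0.7
s(s−a)(s−b)(s−c) = 11.6·7.5·3.4·0.7 ≈ 207.06
Area = √207.06 ≈ 14.3896

Area = 14.39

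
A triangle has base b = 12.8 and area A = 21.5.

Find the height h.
A = ½·b·h  ⇒  h = 2A/b = 2·21.5/12.8 = 43/12.8 ≈ 3.35938

h = 3.359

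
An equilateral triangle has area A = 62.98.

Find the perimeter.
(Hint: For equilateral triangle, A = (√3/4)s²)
A = (√3/4)s²  ⇒  s² = 4A/√3 = 4·62.98/√3 = 251.92/1.73205 ≈ 145.446
s ≈ √145.446 ≈ 12.0601
Perimeter = 3s ≈ 3·12.0601 ≈ 36.1803

Perimeter = 36.18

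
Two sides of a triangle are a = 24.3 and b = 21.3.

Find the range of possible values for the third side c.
Triangle inequality: |a − b| < c < a + b
|a − b| = |24.3 − 21.3| = 3
a + b = 24.3 + 21.3 = 45.6

3 < c < 45.6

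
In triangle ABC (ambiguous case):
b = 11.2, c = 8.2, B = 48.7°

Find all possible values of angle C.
b/sin(B) = c/sin(C)  ⇒  sin(C) = c·sin(B)/b = 8.2·sin(48.7°)/11.2
sin(48.7°) ≈ 0.751264
sin(C) ≈ 8.2·0.751264/11.2 ≈ 6.16037/11.2 ≈ 0.550033
Candidate 1: C₁ = arcsin(0.550033) ≈ 33.3693°  →  A = 180° − 48.7° − 33.3693° ≈ 97.9307° > 0, valid
Candidate 2: C₂ = 180° − C₁ ≈ 146.631°  →  A = 180° − 48.7° − 146.631° ≈ -15.3307° ≤ 0, not a valid triangle

C = 33.37° (one solution)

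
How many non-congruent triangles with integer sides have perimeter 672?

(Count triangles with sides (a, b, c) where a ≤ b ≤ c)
Let a ≤ b ≤ c with a + b + c = 672. The only binding inequality is a + b > c, i.e. 672 − c > c, so c < 672/2; and c ≥ 672/3 since c is the largest side.
So 224 ≤ c ≤ 335. For each c, b runs from ⌈(672 − c)/2⌉ up to c (then a = 672 − b − c satisfies 1 ≤ a ≤ b automatically), giving c − ⌈(672 − c)/2⌉ + 1 choices.
Summing over c: 1 + 2 + 4 + 5 + … + 166 + 167  (112 terms, c = 224, …, 335) = 9408
Check (closed form: nearest integer to p²/48 for even p, (p+3)²/48 for odd p): 672²/48 = 451584/48 ≈ 9408.00 → 9408

9408 triangles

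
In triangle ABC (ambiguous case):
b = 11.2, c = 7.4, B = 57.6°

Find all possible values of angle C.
b/sin(B) = c/sin(C)  ⇒  sin(C) = c·sin(B)/b = 7.4·sin(57.6°)/11.2
sin(57.6°) ≈ 0.844328
sin(C) ≈ 7.4·0.844328/11.2 ≈ 6.24803/11.2 ≈ 0.55786
Candidate 1: C₁ = arcsin(0.55786) ≈ 33.9079°  →  A = 180° − 57.6° − 33.9079° ≈ 88.4921° > 0, valid
Candidate 2: C₂ = 180° − C₁ ≈ 146.092°  →  A = 180° − 57.6° − 146.092° ≈ -23.6921° ≤ 0, not a valid triangle

C = 33.91° (one solution)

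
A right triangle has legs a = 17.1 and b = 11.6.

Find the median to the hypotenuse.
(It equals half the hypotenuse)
Hypotenuse c = √(a² + b²) = √(292.41 + 134.56) = √426.97 ≈ 20.6633
Median to hypotenuse = c/2 ≈ 20.6633/2 ≈ 10.3316

Median = 10.33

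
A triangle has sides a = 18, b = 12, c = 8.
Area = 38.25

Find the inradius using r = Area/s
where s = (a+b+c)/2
s = (18 + 12 + 8)/2 = 38/2 = 19
r = Area/s = 38.25/19 ≈ 2.01316

r = 2.013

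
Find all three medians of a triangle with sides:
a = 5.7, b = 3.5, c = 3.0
Median formula: m_a = ½√(2b² + 2c² − a²) (and cyclically). a² = 32.49, b² = 12.25, c² = 9.
m_a = ½√(2·12.25 + 2·9 − 32.49) = ½√10.01 ≈ ½·3.16386 ≈ 1.58193
m_b = ½√(2·32.49 + 2·9 − 12.25) = ½√70.73 ≈ ½·8.41011 ≈ 4.20506
m_c = ½√(2·32.49 + 2·12.25 − 9) = ½√80.48 ≈ ½·8.97106 ≈ 4.48553

m_a = 1.582, m_b = 4.205, m_c = 4.486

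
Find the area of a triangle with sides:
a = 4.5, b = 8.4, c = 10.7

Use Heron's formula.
s = (4.5 + 8.4 + 10.7)/2 = 23.6/2 = 11.8
s − a = 7.3, s − b = 3.4, s − c = 1.1
s(s−a)(s−b)(s−c) = 11.8·7.3·3.4·1.1 ≈ 322.164
Area = √322.164 ≈ 17.9489

Area = 17.95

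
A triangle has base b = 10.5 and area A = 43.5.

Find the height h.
A = ½·b·h  ⇒  h = 2A/b = 2·43.5/10.5 = 87/10.5 ≈ 8.28571

h = 8.286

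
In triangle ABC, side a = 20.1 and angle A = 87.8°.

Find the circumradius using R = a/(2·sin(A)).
R = a/(2·sin(A)) = 20.1/(2·sin(87.8°))
sin(87.8°) ≈ 0.999263
R ≈ 20.1/(2·0.999263) = 20.1/1.99853 ≈ 10.0574

R = 10.06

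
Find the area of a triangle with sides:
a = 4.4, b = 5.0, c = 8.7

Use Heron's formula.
s = (4.4 + 5.0 + 8.7)/2 = 18.1/2 = 9.05
s − a = 4.65, s − b = 4.05, s − c = 0.35
s(s−a)(s−b)(s−c) = 9.05·4.65·4.05·0.35 ≈ 59.6519
Area = √59.6519 ≈ 7.72347

Area = 7.723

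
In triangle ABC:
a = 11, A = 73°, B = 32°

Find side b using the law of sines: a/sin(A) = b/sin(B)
a/sin(A) = b/sin(B)  ⇒  b = a·sin(B)/sin(A) = 11·sin(32°)/sin(73°)
sin(32°) ≈ 0.529919, sin(73°) ≈ 0.956305
b ≈ 11·0.529919/0.956305 ≈ 5.82911/0.956305 ≈ 6.09545

b = 6.095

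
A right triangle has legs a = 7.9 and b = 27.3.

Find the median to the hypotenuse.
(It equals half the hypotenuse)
Hypotenuse c = √(a² + b²) = √(62.41 + 745.29) = √807.7 ≈ 28.4201
Median to hypotenuse = c/2 ≈ 28.4201/2 ≈ 14.21

Median = 14.21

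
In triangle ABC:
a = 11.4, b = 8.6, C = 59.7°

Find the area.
Two sides and the included angle (SAS): A = ½·a·b·sin(C) = ½·11.4·8.6·sin(59.7°)
sin(59.7°) ≈ 0.863396
A ≈ ½·98.04·0.863396 = 49.02·0.863396 ≈ 42.3236

Area = 42.32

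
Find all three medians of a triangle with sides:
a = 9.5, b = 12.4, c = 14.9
Median formula: m_a = ½√(2b² + 2c² − a²) (and cyclically). a² = 90.25, b² = 153.76, c² = 222.01.
m_a = ½√(2·153.76 + 2·222.01 − 90.25) = ½√661.29 ≈ ½·25.7156 ≈ 12.8578
m_b = ½√(2·90.25 + 2·222.01 − 153.76) = ½√470.76 ≈ ½·21.697 ≈ 10.8485
m_c = ½√(2·90.25 + 2·153.76 − 222.01) = ½√266.01 ≈ ½·16.3098 ≈ 8.15491

m_a = 12.86, m_b = 10.85, m_c = 8.155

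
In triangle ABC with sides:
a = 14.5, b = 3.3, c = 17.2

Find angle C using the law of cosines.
c² = a² + b² − 2ab·cos(C)  ⇒  cos(C) = (a² + b² − c²)/(2ab)
cos(C) = (14.5² + 3.3² − 17.2²)/(2·14.5·3.3) = (210.25 + 10.89 − 295.84)/95.7 = -74.7/95.7 ≈ -0.780564
C = arccos(-0.780564) ≈ 141.312°

C = 141.3°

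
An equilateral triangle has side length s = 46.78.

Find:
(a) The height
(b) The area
(a) The height splits the triangle into two 30-60-90 halves: h = s·√3/2 = 46.78·1.73205/2 ≈ 81.0253/2 ≈ 40.5127
(b) Area = (√3/4)·s² = (√3/4)·46.78² = (√3/4)·2188.3684 ≈ 0.433013·2188.3684 ≈ 947.591

Height = 40.51, Area = 947.6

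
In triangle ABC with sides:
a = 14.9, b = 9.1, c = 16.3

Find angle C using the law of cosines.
c² = a² + b² − 2ab·cos(C)  ⇒  cos(C) = (a² + b² − c²)/(2ab)
cos(C) = (14.9² + 9.1² − 16.3²)/(2·14.9·9.1) = (222.01 + 82.81 − 265.69)/271.18 = 39.13/271.18 ≈ 0.144295
C = arccos(0.144295) ≈ 81.7035°

C = 81.7°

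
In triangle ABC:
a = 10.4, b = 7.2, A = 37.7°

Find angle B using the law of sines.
a/sin(A) = b/sin(B)  ⇒  sin(B) = b·sin(A)/a = 7.2·sin(37.7°)/10.4
sin(37.7°) ≈ 0.611527
sin(B) ≈ 7.2·0.611527/10.4 ≈ 4.40299/10.4 ≈ 0.423365
B = arcsin(0.423365) ≈ 25.0472°
(Since b ≤ a we need B ≤ A, so the obtuse alternative 180° − 25.0472° ≈ 154.953° is rejected.)

B = 25.05°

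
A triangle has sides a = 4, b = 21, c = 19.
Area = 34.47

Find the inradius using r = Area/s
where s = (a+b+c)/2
s = (4 + 21 + 19)/2 = 44/2 = 22
r = Area/s = 34.47/22 ≈ 1.56682

r = 1.567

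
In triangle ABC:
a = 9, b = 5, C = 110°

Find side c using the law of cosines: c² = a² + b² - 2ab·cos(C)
c² = 9² + 5² − 2·9·5·cos(110°)
cos(110°) ≈ -0.34202
c² ≈ 81 + 25 − 90·(-0.34202) ≈ 106 + 30.7818 ≈ 136.782
c ≈ √136.782 ≈ 11.6954

c = 11.7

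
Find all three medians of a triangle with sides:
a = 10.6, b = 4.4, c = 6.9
Median formula: m_a = ½√(2b² + 2c² − a²) (and cyclically). a² = 112.36, b² = 19.36, c² = 47.61.
m_a = ½√(2·19.36 + 2·47.61 − 112.36) = ½√21.58 ≈ ½·4.64543 ≈ 2.32271
m_b = ½√(2·112.36 + 2·47.61 − 19.36) = ½√300.58 ≈ ½·17.3372 ≈ 8.66862
m_c = ½√(2·112.36 + 2·19.36 − 47.61) = ½√215.83 ≈ ½·14.6912 ≈ 7.34558

m_a = 2.323, m_b = 8.669, m_c = 7.346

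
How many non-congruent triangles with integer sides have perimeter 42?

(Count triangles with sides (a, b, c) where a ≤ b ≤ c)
Let a ≤ b ≤ c with a + b + c = 42. The only binding inequality is a + b > c, i.e. 42 − c > c, so c < 42/2; and c ≥ 42/3 since c is the largest side.
So 14 ≤ c ≤ 20. For each c, b runs from ⌈(42 − c)/2⌉ up to c (then a = 42 − b − c satisfies 1 ≤ a ≤ b automatically), giving c − ⌈(42 − c)/2⌉ + 1 choices.
Summing over c: 1 + 2 + 4 + 5 + 7 + 8 + 10 = 37
Check (closed form: nearest integer to p²/48 for even p, (p+3)²/48 for odd p): 42²/48 = 1764/48 ≈ 36.75 → 37

37 triangles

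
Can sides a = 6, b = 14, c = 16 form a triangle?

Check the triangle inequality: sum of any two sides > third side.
a + b vs c: 6 + 14 = 20 > 16  ✓
a + c vs b: 6 + 16 = 22 > 14  ✓
b + c vs a: 14 + 16 = 30 > 6  ✓

Yes, triangle inequality satisfied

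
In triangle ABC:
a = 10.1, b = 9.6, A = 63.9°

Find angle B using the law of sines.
a/sin(A) = b/sin(B)  ⇒  sin(B) = b·sin(A)/a = 9.6·sin(63.9°)/10.1
sin(63.9°) ≈ 0.898028
sin(B) ≈ 9.6·0.898028/10.1 ≈ 8.62106/10.1 ≈ 0.853571
B = arcsin(0.853571) ≈ 58.6022°
(Since b ≤ a we need B ≤ A, so the obtuse alternative 180° − 58.6022° ≈ 121.398° is rejected.)

B = 58.6°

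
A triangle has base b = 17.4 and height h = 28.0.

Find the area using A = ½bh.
A = ½·b·h = ½·17.4·28.0 = ½·487.2 = 243.6

Area = 243.6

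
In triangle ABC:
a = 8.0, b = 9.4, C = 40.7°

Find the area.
Two sides and the included angle (SAS): A = ½·a·b·sin(C) = ½·8.0·9.4·sin(40.7°)
sin(40.7°) ≈ 0.652098
A ≈ ½·75.2·0.652098 = 37.6·0.652098 ≈ 24.5189

Area = 24.52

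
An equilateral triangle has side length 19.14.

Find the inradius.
r = Area/s with s the semi-perimeter.
Area = (√3/4)·19.14² = (√3/4)·366.3396 ≈ 0.433013·366.3396 ≈ 158.63
s = 3·19.14/2 = 28.71
r ≈ 158.63/28.71 ≈ 5.52524
(Equivalently r = side/(2√3) = 19.14/3.4641 ≈ 5.52524.)

r = 5.525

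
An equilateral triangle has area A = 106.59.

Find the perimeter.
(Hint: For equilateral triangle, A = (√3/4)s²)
A = (√3/4)s²  ⇒  s² = 4A/√3 = 4·106.59/√3 = 426.36/1.73205 ≈ 246.159
s ≈ √246.159 ≈ 15.6895
Perimeter = 3s ≈ 3·15.6895 ≈ 47.0684

Perimeter = 47.07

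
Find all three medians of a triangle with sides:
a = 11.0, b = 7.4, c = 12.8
Median formula: m_a = ½√(2b² + 2c² − a²) (and cyclically). a² = 121, b² = 54.76, c² = 163.84.
m_a = ½√(2·54.76 + 2·163.84 − 121) = ½√316.2 ≈ ½·17.782 ≈ 8.89101
m_b = ½√(2·121 + 2·163.84 − 54.76) = ½√514.92 ≈ ½·22.6918 ≈ 11.3459
m_c = ½√(2·121 + 2·54.76 − 163.84) = ½√187.68 ≈ ½·13.6996 ≈ 6.84982

m_a = 8.891, m_b = 11.35, m_c = 6.85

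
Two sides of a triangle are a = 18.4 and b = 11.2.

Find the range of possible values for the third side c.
Triangle inequality: |a − b| < c < a + b
|a − b| = |18.4 − 11.2| = 7.2
a + b = 18.4 + 11.2 = 29.6

7.2 < c < 29.6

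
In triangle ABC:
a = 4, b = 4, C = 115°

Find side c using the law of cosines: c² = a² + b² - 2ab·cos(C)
c² = 4² + 4² − 2·4·4·cos(115°)
cos(115°) ≈ -0.422618
c² ≈ 16 + 16 − 32·(-0.422618) ≈ 32 + 13.5238 ≈ 45.5238
c ≈ √45.5238 ≈ 6.74713

c = 6.747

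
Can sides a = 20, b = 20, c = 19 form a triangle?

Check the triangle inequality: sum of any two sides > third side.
a + b vs c: 20 + 20 = 40 > 19  ✓
a + c vs b: 20 + 19 = 39 > 20  ✓
b + c vs a: 20 + 19 = 39 > 20  ✓

Yes, triangle inequality satisfied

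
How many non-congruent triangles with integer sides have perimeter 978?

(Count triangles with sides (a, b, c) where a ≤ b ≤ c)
Let a ≤ b ≤ c with a + b + c = 978. The only binding inequality is a + b > c, i.e. 978 − c > c, so c < 978/2; and c ≥ 978/3 since c is the largest side.
So 326 ≤ c ≤ 488. For each c, b runs from ⌈(978 − c)/2⌉ up to c (then a = 978 − b − c satisfies 1 ≤ a ≤ b automatically), giving c − ⌈(978 − c)/2⌉ + 1 choices.
Summing over c: 1 + 2 + 4 + 5 + … + 242 + 244  (163 terms, c = 326, …, 488) = 19927
Check (closed form: nearest integer to p²/48 for even p, (p+3)²/48 for odd p): 978²/48 = 956484/48 ≈ 19926.75 → 19927

19927 triangles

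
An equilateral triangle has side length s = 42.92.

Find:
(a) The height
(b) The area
(a) The height splits the triangle into two 30-60-90 halves: h = s·√3/2 = 42.92·1.73205/2 ≈ 74.3396/2 ≈ 37.1698
(b) Area = (√3/4)·s² = (√3/4)·42.92² = (√3/4)·1842.1264 ≈ 0.433013·1842.1264 ≈ 797.664

Height = 37.17, Area = 797.7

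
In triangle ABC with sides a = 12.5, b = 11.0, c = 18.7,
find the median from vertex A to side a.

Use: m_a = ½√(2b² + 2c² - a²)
m_a = ½√(2·11.0² + 2·18.7² − 12.5²) = ½√(2·121 + 2·349.69 − 156.25) = ½√(242 + 699.38 − 156.25) = ½√785.13
√785.13 ≈ 28.0202, so m_a ≈ 14.0101

m_a = 14.01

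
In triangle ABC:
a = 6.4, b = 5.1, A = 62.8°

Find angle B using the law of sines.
a/sin(A) = b/sin(B)  ⇒  sin(B) = b·sin(A)/a = 5.1·sin(62.8°)/6.4
sin(62.8°) ≈ 0.889416
sin(B) ≈ 5.1·0.889416/6.4 ≈ 4.53602/6.4 ≈ 0.708754
B = arcsin(0.708754) ≈ 45.1336°
(Since b ≤ a we need B ≤ A, so the obtuse alternative 180° − 45.1336° ≈ 134.866° is rejected.)

B = 45.13°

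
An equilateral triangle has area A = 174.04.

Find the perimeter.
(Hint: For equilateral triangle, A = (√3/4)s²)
A = (√3/4)s²  ⇒  s² = 4A/√3 = 4·174.04/√3 = 696.16/1.73205 ≈ 401.928
s ≈ √401.928 ≈ 20.0481
Perimeter = 3s ≈ 3·20.0481 ≈ 60.1444

Perimeter = 60.14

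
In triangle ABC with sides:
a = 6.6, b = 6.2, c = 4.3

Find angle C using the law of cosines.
c² = a² + b² − 2ab·cos(C)  ⇒  cos(C) = (a² + b² − c²)/(2ab)
cos(C) = (6.6² + 6.2² − 4.3²)/(2·6.6·6.2) = (43.56 + 38.44 − 18.49)/81.84 = 63.51/81.84 ≈ 0.776026
C = arccos(0.776026) ≈ 39.1018°

C = 39.1°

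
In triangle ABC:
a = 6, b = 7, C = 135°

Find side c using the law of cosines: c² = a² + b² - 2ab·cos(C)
c² = 6² + 7² − 2·6·7·cos(135°)
cos(135°) ≈ -0.707107
c² ≈ 36 + 49 − 84·(-0.707107) ≈ 85 + 59.397 ≈ 144.397
c ≈ √144.397 ≈ 12.0165

c = 12.02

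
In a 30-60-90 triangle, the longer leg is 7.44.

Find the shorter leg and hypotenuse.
In a 30-60-90 triangle the sides are in ratio 1 : √3 : 2, so short leg = long leg/√3 and hypotenuse = 2·(short leg).
Short leg = 7.44/√3 ≈ 7.44/1.73205 ≈ 4.29549
Hypotenuse = 2·4.29549 ≈ 8.59097

Short leg = 4.295, Hypotenuse = 8.591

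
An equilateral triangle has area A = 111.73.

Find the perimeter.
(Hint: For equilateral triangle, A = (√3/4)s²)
A = (√3/4)s²  ⇒  s² = 4A/√3 = 4·111.73/√3 = 446.92/1.73205 ≈ 258.029
s ≈ √258.029 ≈ 16.0633
Perimeter = 3s ≈ 3·16.0633 ≈ 48.1899

Perimeter = 48.19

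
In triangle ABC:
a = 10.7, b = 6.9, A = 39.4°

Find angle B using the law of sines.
a/sin(A) = b/sin(B)  ⇒  sin(B) = b·sin(A)/a = 6.9·sin(39.4°)/10.7
sin(39.4°) ≈ 0.634731
sin(B) ≈ 6.9·0.634731/10.7 ≈ 4.37964/10.7 ≈ 0.409312
B = arcsin(0.409312) ≈ 24.1616°
(Since b ≤ a we need B ≤ A, so the obtuse alternative 180° − 24.1616° ≈ 155.838° is rejected.)

B = 24.16°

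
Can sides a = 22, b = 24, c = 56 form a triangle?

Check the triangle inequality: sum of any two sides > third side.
a + b vs c: 22 + 24 = 46 ≤ 56  ✗
a + c vs b: 22 + 56 = 78 > 24  ✓
b + c vs a: 24 + 56 = 80 > 22  ✓

No: 22 + 24 = 46 is not > 56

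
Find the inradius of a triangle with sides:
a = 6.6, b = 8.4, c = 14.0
r = Area/s where s is the semi-perimeter.
s = (6.6 + 8.4 + 14.0)/2 = 29/2 = 14.5
Area = √(s(s−a)(s−b)(s−c)) = √(14.5·7.9·6.1·0.5) ≈ √349.377 ≈ 18.6916
r ≈ 18.6916/14.5 ≈ 1.28908

r = 1.289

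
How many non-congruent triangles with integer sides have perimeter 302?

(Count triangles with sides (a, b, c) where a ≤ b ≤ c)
Let a ≤ b ≤ c with a + b + c = 302. The only binding inequality is a + b > c, i.e. 302 − c > c, so c < 302/2; and c ≥ 302/3 since c is the largest side.
So 101 ≤ c ≤ 150. For each c, b runs from ⌈(302 − c)/2⌉ up to c (then a = 302 − b − c satisfies 1 ≤ a ≤ b automatically), giving c − ⌈(302 − c)/2⌉ + 1 choices.
Summing over c: 1 + 3 + 4 + 6 + … + 73 + 75  (50 terms, c = 101, …, 150) = 1900
Check (closed form: nearest integer to p²/48 for even p, (p+3)²/48 for odd p): 302²/48 = 91204/48 ≈ 1900.08 → 1900

1900 triangles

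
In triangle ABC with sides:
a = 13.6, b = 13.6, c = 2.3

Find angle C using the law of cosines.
c² = a² + b² − 2ab·cos(C)  ⇒  cos(C) = (a² + b² − c²)/(2ab)
cos(C) = (13.6² + 13.6² − 2.3²)/(2·13.6·13.6) = (184.96 + 184.96 − 5.29)/369.92 = 364.63/369.92 ≈ 0.9857
C = arccos(0.9857) ≈ 9.70131°

C = 9.701°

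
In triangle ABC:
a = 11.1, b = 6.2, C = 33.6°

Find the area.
Two sides and the included angle (SAS): A = ½·a·b·sin(C) = ½·11.1·6.2·sin(33.6°)
sin(33.6°) ≈ 0.553392
A ≈ ½·68.82·0.553392 = 34.41·0.553392 ≈ 19.0422

Area = 19.04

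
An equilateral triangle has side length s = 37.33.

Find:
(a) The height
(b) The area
(a) The height splits the triangle into two 30-60-90 halves: h = s·√3/2 = 37.33·1.73205/2 ≈ 64.6575/2 ≈ 32.3287
(b) Area = (√3/4)·s² = (√3/4)·37.33² = (√3/4)·1393.5289 ≈ 0.433013·1393.5289 ≈ 603.416

Height = 32.33, Area = 603.4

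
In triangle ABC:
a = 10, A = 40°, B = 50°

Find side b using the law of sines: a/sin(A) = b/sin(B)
a/sin(A) = b/sin(B)  ⇒  b = a·sin(B)/sin(A) = 10·sin(50°)/sin(40°)
sin(50°) ≈ 0.766044, sin(40°) ≈ 0.642788
b ≈ 10·0.766044/0.642788 ≈ 7.66044/0.642788 ≈ 11.9175

b = 11.92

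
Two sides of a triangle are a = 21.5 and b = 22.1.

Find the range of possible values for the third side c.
Triangle inequality: |a − b| < c < a + b
|a − b| = |21.5 − 22.1| = 0.6
a + b = 21.5 + 22.1 = 43.6

0.6 < c < 43.6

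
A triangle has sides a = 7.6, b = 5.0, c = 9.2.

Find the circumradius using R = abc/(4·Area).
First find the area with Heron's formula.
s = (7.6 + 5.0 + 9.2)/2 = 10.9
Area = √(s(s−a)(s−b)(s−c)) = √(10.9·3.3·5.9·1.7) ≈ √360.779 ≈ 18.9942
abc = 7.6·5.0·9.2 = 349.6
R = abc/(4·Area) ≈ 349.6/(4·18.9942) = 349.6/75.9767 ≈ 4.60141

R = 4.601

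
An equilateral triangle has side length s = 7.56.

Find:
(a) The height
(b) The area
(a) The height splits the triangle into two 30-60-90 halves: h = s·√3/2 = 7.56·1.73205/2 ≈ 13.0943/2 ≈ 6.54715
(b) Area = (√3/4)·s² = (√3/4)·7.56² = (√3/4)·57.1536 ≈ 0.433013·57.1536 ≈ 24.7482

Height = 6.547, Area = 24.75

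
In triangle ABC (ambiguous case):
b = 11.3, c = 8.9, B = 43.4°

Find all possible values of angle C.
b/sin(B) = c/sin(C)  ⇒  sin(C) = c·sin(B)/b = 8.9·sin(43.4°)/11.3
sin(43.4°) ≈ 0.687088
sin(C) ≈ 8.9·0.687088/11.3 ≈ 6.11508/11.3 ≈ 0.541157
Candidate 1: C₁ = arcsin(0.541157) ≈ 32.7625°  →  A = 180° − 43.4° − 32.7625° ≈ 103.838° > 0, valid
Candidate 2: C₂ = 180° − C₁ ≈ 147.238°  →  A = 180° − 43.4° − 147.238° ≈ -10.6375° ≤ 0, not a valid triangle

C = 32.76° (one solution)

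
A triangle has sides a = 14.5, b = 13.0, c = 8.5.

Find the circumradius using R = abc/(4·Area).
First find the area with Heron's formula.
s = (14.5 + 13.0 + 8.5)/2 = 18
Area = √(s(s−a)(s−b)(s−c)) = √(18·3.5·5·9.5) ≈ √2992.5 ≈ 54.7037
abc = 14.5·13.0·8.5 = 1602.25
R = abc/(4·Area) ≈ 1602.25/(4·54.7037) = 1602.25/218.815 ≈ 7.3224

R = 7.322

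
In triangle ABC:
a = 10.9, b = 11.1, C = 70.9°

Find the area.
Two sides and the included angle (SAS): A = ½·a·b·sin(C) = ½·10.9·11.1·sin(70.9°)
sin(70.9°) ≈ 0.944949
A ≈ ½·120.99·0.944949 = 60.495·0.944949 ≈ 57.1647

Area = 57.16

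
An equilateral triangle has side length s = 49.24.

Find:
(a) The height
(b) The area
(a) The height splits the triangle into two 30-60-90 halves: h = s·√3/2 = 49.24·1.73205/2 ≈ 85.2862/2 ≈ 42.6431
(b) Area = (√3/4)·s² = (√3/4)·49.24² = (√3/4)·2424.5776 ≈ 0.433013·2424.5776 ≈ 1049.87

Height = 42.64, Area = 1050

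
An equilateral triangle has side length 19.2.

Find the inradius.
r = Area/s with s the semi-perimeter.
Area = (√3/4)·19.2² = (√3/4)·368.64 ≈ 0.433013·368.64 ≈ 159.626
s = 3·19.2/2 = 28.8
r ≈ 159.626/28.8 ≈ 5.54256
(Equivalently r = side/(2√3) = 19.2/3.4641 ≈ 5.54256.)

r = 5.543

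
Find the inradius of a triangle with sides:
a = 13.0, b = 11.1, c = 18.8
r = Area/s where s is the semi-perimeter.
s = (13.0 + 11.1 + 18.8)/2 = 42.9/2 = 21.45
Area = √(s(s−a)(s−b)(s−c)) = √(21.45·8.45·10.35·2.65) ≈ √4971.3 ≈ 70.5075
r ≈ 70.5075/21.45 ≈ 3.28706

r = 3.287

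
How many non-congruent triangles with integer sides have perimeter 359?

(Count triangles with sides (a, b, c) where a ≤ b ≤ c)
Let a ≤ b ≤ c with a + b + c = 359. The only binding inequality is a + b > c, i.e. 359 − c > c, so c < 359/2; and c ≥ 359/3 since c is the largest side.
So 120 ≤ c ≤ 179. For each c, b runs from ⌈(359 − c)/2⌉ up to c (then a = 359 − b − c satisfies 1 ≤ a ≤ b automatically), giving c − ⌈(359 − c)/2⌉ + 1 choices.
Summing over c: 1 + 3 + 4 + 6 + … + 88 + 90  (60 terms, c = 120, …, 179) = 2730
Check (closed form: nearest integer to p²/48 for even p, (p+3)²/48 for odd p): (359+3)²/48 = 362²/48 = 131044/48 ≈ 2730.08 → 2730

2730 triangles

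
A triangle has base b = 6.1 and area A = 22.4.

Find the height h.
A = ½·b·h  ⇒  h = 2A/b = 2·22.4/6.1 = 44.8/6.1 ≈ 7.34426

h = 7.344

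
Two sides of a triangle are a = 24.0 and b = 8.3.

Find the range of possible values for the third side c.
Triangle inequality: |a − b| < c < a + b
|a − b| = |24.0 − 8.3| = 15.7
a + b = 24.0 + 8.3 = 32.3

15.7 < c < 32.3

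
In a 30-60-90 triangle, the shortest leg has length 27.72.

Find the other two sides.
In a 30-60-90 triangle the sides are in ratio 1 : √3 : 2 (short leg : long leg : hypotenuse).
Long leg = 27.72·√3 ≈ 27.72·1.73205 ≈ 48.0124
Hypotenuse = 2·27.72 = 55.44

Long leg = 27.72√3 = 48.01, Hypotenuse = 55.44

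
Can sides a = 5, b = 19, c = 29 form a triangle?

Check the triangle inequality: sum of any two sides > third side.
a + b vs c: 5 + 19 = 24 ≤ 29  ✗
a + c vs b: 5 + 29 = 34 > 19  ✓
b + c vs a: 19 + 29 = 48 > 5  ✓

No: 5 + 19 = 24 is not > 29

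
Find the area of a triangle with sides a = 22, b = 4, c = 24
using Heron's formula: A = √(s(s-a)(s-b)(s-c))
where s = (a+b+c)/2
s = (22 + 4 + 24)/2 = 50/2 = 25
s − a = 3, s − b = 21, s − c = 1
s(s−a)(s−b)(s−c) = 25·3·21·1 = 1575
Area = √1575 ≈ 39.6863

s = 25.0, Area = 39.69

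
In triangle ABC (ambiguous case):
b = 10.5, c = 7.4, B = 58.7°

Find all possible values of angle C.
b/sin(B) = c/sin(C)  ⇒  sin(C) = c·sin(B)/b = 7.4·sin(58.7°)/10.5
sin(58.7°) ≈ 0.854459
sin(C) ≈ 7.4·0.854459/10.5 ≈ 6.323/10.5 ≈ 0.60219
Candidate 1: C₁ = arcsin(0.60219) ≈ 37.0269°  →  A = 180° − 58.7° − 37.0269° ≈ 84.2731° > 0, valid
Candidate 2: C₂ = 180° − C₁ ≈ 142.973°  →  A = 180° − 58.7° − 142.973° ≈ -21.6731° ≤ 0, not a valid triangle

C = 37.03° (one solution)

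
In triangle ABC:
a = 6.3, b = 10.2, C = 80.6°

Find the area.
Two sides and the included angle (SAS): A = ½·a·b·sin(C) = ½·6.3·10.2·sin(80.6°)
sin(80.6°) ≈ 0.986572
A ≈ ½·64.26·0.986572 = 32.13·0.986572 ≈ 31.6986

Area = 31.7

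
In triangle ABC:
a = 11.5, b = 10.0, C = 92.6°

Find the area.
Two sides and the included angle (SAS): A = ½·a·b·sin(C) = ½·11.5·10.0·sin(92.6°)
sin(92.6°) ≈ 0.998971
A ≈ ½·115·0.998971 = 57.5·0.998971 ≈ 57.4408

Area = 57.44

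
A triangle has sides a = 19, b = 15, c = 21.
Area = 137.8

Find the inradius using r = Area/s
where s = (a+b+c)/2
s = (19 + 15 + 21)/2 = 55/2 = 27.5
r = Area/s = 137.8/27.5 ≈ 5.01091

r = 5.011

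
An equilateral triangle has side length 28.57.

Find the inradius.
r = Area/s with s the semi-perimeter.
Area = (√3/4)·28.57² = (√3/4)·816.2449 ≈ 0.433013·816.2449 ≈ 353.444
s = 3·28.57/2 = 42.855
r ≈ 353.444/42.855 ≈ 8.24745
(Equivalently r = side/(2√3) = 28.57/3.4641 ≈ 8.24745.)

r = 8.247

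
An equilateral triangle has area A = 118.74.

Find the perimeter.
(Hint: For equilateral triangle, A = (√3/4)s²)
A = (√3/4)s²  ⇒  s² = 4A/√3 = 4·118.74/√3 = 474.96/1.73205 ≈ 274.218
s ≈ √274.218 ≈ 16.5595
Perimeter = 3s ≈ 3·16.5595 ≈ 49.6786

Perimeter = 49.68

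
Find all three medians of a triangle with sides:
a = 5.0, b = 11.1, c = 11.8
Median formula: m_a = ½√(2b² + 2c² − a²) (and cyclically). a² = 25, b² = 123.21, c² = 139.24.
m_a = ½√(2·123.21 + 2·139.24 − 25) = ½√499.9 ≈ ½·22.3584 ≈ 11.1792
m_b = ½√(2·25 + 2·139.24 − 123.21) = ½√205.27 ≈ ½·14.3272 ≈ 7.16362
m_c = ½√(2·25 + 2·123.21 − 139.24) = ½√157.18 ≈ ½·12.5371 ≈ 6.26857

m_a = 11.18, m_b = 7.164, m_c = 6.269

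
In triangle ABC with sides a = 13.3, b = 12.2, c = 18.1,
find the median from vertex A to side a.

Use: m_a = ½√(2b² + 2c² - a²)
m_a = ½√(2·12.2² + 2·18.1² − 13.3²) = ½√(2·148.84 + 2·327.61 − 176.89) = ½√(297.68 + 655.22 − 176.89) = ½√776.01
√776.01 ≈ 27.857, so m_a ≈ 13.9285

m_a = 13.93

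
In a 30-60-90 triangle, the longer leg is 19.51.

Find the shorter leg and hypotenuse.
In a 30-60-90 triangle the sides are in ratio 1 : √3 : 2, so short leg = long leg/√3 and hypotenuse = 2·(short leg).
Short leg = 19.51/√3 ≈ 19.51/1.73205 ≈ 11.2641
Hypotenuse = 2·11.2641 ≈ 22.5282

Short leg = 11.26, Hypotenuse = 22.53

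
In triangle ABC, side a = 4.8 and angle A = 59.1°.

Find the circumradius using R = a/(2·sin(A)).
R = a/(2·sin(A)) = 4.8/(2·sin(59.1°))
sin(59.1°) ≈ 0.858065
R ≈ 4.8/(2·0.858065) = 4.8/1.71613 ≈ 2.79699

R = 2.797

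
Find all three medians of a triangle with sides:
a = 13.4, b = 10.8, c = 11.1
Median formula: m_a = ½√(2b² + 2c² − a²) (and cyclically). a² = 179.56, b² = 116.64, c² = 123.21.
m_a = ½√(2·116.64 + 2·123.21 − 179.56) = ½√300.14 ≈ ½·17.3245 ≈ 8.66227
m_b = ½√(2·179.56 + 2·123.21 − 116.64) = ½√488.9 ≈ ½·22.1111 ≈ 11.0555
m_c = ½√(2·179.56 + 2·116.64 − 123.21) = ½√469.19 ≈ ½·21.6608 ≈ 10.8304

m_a = 8.662, m_b = 11.06, m_c = 10.83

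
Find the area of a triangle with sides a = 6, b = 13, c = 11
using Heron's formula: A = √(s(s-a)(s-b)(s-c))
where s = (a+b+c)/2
s = (6 + 13 + 11)/2 = 30/2 = 15
s − a = 9, s − b = 2, s − c = 4
s(s−a)(s−b)(s−c) = 15·9·2·4 = 1080
Area = √1080 ≈ 32.8634

s = 15.0, Area = 32.86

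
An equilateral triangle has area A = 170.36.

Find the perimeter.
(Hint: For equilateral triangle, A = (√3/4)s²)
A = (√3/4)s²  ⇒  s² = 4A/√3 = 4·170.36/√3 = 681.44/1.73205 ≈ 393.43
s ≈ √393.43 ≈ 19.8351
Perimeter = 3s ≈ 3·19.8351 ≈ 59.5052

Perimeter = 59.51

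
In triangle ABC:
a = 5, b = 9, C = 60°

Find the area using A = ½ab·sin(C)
A = ½·a·b·sin(C) = ½·5·9·sin(60°)
sin(60°) ≈ 0.866025
A ≈ ½·45·0.866025 = 22.5·0.866025 ≈ 19.4856

Area = 19.49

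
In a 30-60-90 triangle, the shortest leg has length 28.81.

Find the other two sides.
In a 30-60-90 triangle the sides are in ratio 1 : √3 : 2 (short leg : long leg : hypotenuse).
Long leg = 28.81·√3 ≈ 28.81·1.73205 ≈ 49.9004
Hypotenuse = 2·28.81 = 57.62

Long leg = 28.81√3 = 49.9, Hypotenuse = 57.62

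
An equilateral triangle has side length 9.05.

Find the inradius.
r = Area/s with s the semi-perimeter.
Area = (√3/4)·9.05² = (√3/4)·81.9025 ≈ 0.433013·81.9025 ≈ 35.4648
s = 3·9.05/2 = 13.575
r ≈ 35.4648/13.575 ≈ 2.61251
(Equivalently r = side/(2√3) = 9.05/3.4641 ≈ 2.61251.)

r = 2.613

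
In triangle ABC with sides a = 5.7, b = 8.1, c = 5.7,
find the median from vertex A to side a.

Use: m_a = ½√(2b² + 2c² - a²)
m_a = ½√(2·8.1² + 2·5.7² − 5.7²) = ½√(2·65.61 + 2·32.49 − 32.49) = ½√(131.22 + 64.98 − 32.49) = ½√163.71
√163.71 ≈ 12.7949, so m_a ≈ 6.39746

m_a = 6.397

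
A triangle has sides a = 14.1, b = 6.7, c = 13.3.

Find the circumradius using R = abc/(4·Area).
First find the area with Heron's formula.
s = (14.1 + 6.7 + 13.3)/2 = 17.05
Area = √(s(s−a)(s−b)(s−c)) = √(17.05·2.95·10.35·3.75) ≈ √1952.17 ≈ 44.1834
abc = 14.1·6.7·13.3 = 1256.451
R = abc/(4·Area) ≈ 1256.451/(4·44.1834) = 1256.451/176.734 ≈ 7.1093

R = 7.109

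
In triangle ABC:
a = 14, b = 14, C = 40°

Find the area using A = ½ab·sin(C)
A = ½·a·b·sin(C) = ½·14·14·sin(40°)
sin(40°) ≈ 0.642788
A ≈ ½·196·0.642788 = 98·0.642788 ≈ 62.9932

Area = 62.99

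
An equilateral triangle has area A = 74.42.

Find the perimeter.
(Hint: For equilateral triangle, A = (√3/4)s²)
A = (√3/4)s²  ⇒  s² = 4A/√3 = 4·74.42/√3 = 297.68/1.73205 ≈ 171.866
s ≈ √171.866 ≈ 13.1098
Perimeter = 3s ≈ 3·13.1098 ≈ 39.3293

Perimeter = 39.33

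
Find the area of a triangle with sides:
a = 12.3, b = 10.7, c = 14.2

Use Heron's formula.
s = (12.3 + 10.7 + 14.2)/2 = 37.2/2 = 18.6
s − a = 6.3, s − b = 7.9, s − c = 4.4
s(s−a)(s−b)(s−c) = 18.6·6.3·7.9·4.4 ≈ 4073.18
Area = √4073.18 ≈ 63.8214

Area = 63.82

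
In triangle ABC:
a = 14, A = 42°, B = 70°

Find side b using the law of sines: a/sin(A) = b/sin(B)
a/sin(A) = b/sin(B)  ⇒  b = a·sin(B)/sin(A) = 14·sin(70°)/sin(42°)
sin(70°) ≈ 0.939693, sin(42°) ≈ 0.669131
b ≈ 14·0.939693/0.669131 ≈ 13.1557/0.669131 ≈ 19.6609

b = 19.66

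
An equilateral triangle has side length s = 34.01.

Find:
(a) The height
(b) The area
(a) The height splits the triangle into two 30-60-90 halves: h = s·√3/2 = 34.01·1.73205/2 ≈ 58.907/2 ≈ 29.4535
(b) Area = (√3/4)·s² = (√3/4)·34.01² = (√3/4)·1156.6801 ≈ 0.433013·1156.6801 ≈ 500.857

Height = 29.45, Area = 500.9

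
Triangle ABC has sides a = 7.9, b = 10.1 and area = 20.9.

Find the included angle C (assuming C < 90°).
Area = ½·a·b·sin(C)  ⇒  sin(C) = 2·Area/(a·b) = 2·20.9/(7.9·10.1) = 41.8/79.79 ≈ 0.523875
C = arcsin(0.523875) ≈ 31.5926° (taking the acute solution since C < 90°)

C = 31.59°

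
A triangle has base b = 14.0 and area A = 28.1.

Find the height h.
A = ½·b·h  ⇒  h = 2A/b = 2·28.1/14.0 = 56.2/14.0 ≈ 4.01429

h = 4.014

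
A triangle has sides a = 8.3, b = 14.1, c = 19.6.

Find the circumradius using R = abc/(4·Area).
First find the area with Heron's formula.
s = (8.3 + 14.1 + 19.6)/2 = 21
Area = √(s(s−a)(s−b)(s−c)) = √(21·12.7·6.9·1.4) ≈ √2576.32 ≈ 50.7575
abc = 8.3·14.1·19.6 = 2293.788
R = abc/(4·Area) ≈ 2293.788/(4·50.7575) = 2293.788/203.03 ≈ 11.2978

R = 11.3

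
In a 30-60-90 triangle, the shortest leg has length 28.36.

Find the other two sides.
In a 30-60-90 triangle the sides are in ratio 1 : √3 : 2 (short leg : long leg : hypotenuse).
Long leg = 28.36·√3 ≈ 28.36·1.73205 ≈ 49.121
Hypotenuse = 2·28.36 = 56.72

Long leg = 28.36√3 = 49.12, Hypotenuse = 56.72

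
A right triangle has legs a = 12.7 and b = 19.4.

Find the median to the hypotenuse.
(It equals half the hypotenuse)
Hypotenuse c = √(a² + b²) = √(161.29 + 376.36) = √537.65 ≈ 23.1873
Median to hypotenuse = c/2 ≈ 23.1873/2 ≈ 11.5936

Median = 11.59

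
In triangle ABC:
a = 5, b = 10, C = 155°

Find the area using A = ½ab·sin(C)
A = ½·a·b·sin(C) = ½·5·10·sin(155°)
sin(155°) ≈ 0.422618
A ≈ ½·50·0.422618 = 25·0.422618 ≈ 10.5655

Area = 10.57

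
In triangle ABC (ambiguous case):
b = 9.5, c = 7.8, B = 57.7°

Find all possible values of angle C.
b/sin(B) = c/sin(C)  ⇒  sin(C) = c·sin(B)/b = 7.8·sin(57.7°)/9.5
sin(57.7°) ≈ 0.845262
sin(C) ≈ 7.8·0.845262/9.5 ≈ 6.59304/9.5 ≈ 0.694004
Candidate 1: C₁ = arcsin(0.694004) ≈ 43.9479°  →  A = 180° − 57.7° − 43.9479° ≈ 78.3521° > 0, valid
Candidate 2: C₂ = 180° − C₁ ≈ 136.052°  →  A = 180° − 57.7° − 136.052° ≈ -13.7521° ≤ 0, not a valid triangle

C = 43.95° (one solution)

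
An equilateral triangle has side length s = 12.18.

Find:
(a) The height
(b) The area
(a) The height splits the triangle into two 30-60-90 halves: h = s·√3/2 = 12.18·1.73205/2 ≈ 21.0964/2 ≈ 10.5482
(b) Area = (√3/4)·s² = (√3/4)·12.18² = (√3/4)·148.3524 ≈ 0.433013·148.3524 ≈ 64.2385

Height = 10.55, Area = 64.24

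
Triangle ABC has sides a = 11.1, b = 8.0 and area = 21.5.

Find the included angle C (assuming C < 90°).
Area = ½·a·b·sin(C)  ⇒  sin(C) = 2·Area/(a·b) = 2·21.5/(11.1·8.0) = 43/88.8 ≈ 0.484234
C = arcsin(0.484234) ≈ 28.9623° (taking the acute solution since C < 90°)

C = 28.96°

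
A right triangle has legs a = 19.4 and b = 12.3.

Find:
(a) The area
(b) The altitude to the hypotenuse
(a) The legs are perpendicular, so Area = ½·a·b = ½·19.4·12.3 = ½·238.62 = 119.31
(b) Hypotenuse c = √(a² + b²) = √(376.36 + 151.29) = √527.65 ≈ 22.9706
    Area = ½·c·h_c  ⇒  h_c = 2·Area/c = 238.62/22.9706 ≈ 10.388

Area = 119.31, h_c = 10.39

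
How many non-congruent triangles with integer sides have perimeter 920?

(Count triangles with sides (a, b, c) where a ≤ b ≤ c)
Let a ≤ b ≤ c with a + b + c = 920. The only binding inequality is a + b > c, i.e. 920 − c > c, so c < 920/2; and c ≥ 920/3 since c is the largest side.
So 307 ≤ c ≤ 459. For each c, b runs from ⌈(920 − c)/2⌉ up to c (then a = 920 − b − c satisfies 1 ≤ a ≤ b automatically), giving c − ⌈(920 − c)/2⌉ + 1 choices.
Summing over c: 1 + 3 + 4 + 6 + … + 228 + 229  (153 terms, c = 307, …, 459) = 17633
Check (closed form: nearest integer to p²/48 for even p, (p+3)²/48 for odd p): 920²/48 = 846400/48 ≈ 17633.33 → 17633

17633 triangles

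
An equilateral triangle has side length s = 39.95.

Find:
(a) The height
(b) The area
(a) The height splits the triangle into two 30-60-90 halves: h = s·√3/2 = 39.95·1.73205/2 ≈ 69.1954/2 ≈ 34.5977
(b) Area = (√3/4)·s² = (√3/4)·39.95² = (√3/4)·1596.0025 ≈ 0.433013·1596.0025 ≈ 691.089

Height = 34.6, Area = 691.1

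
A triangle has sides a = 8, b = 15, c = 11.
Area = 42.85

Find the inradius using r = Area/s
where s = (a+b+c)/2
s = (8 + 15 + 11)/2 = 34/2 = 17
r = Area/s = 42.85/17 ≈ 2.52059

r = 2.521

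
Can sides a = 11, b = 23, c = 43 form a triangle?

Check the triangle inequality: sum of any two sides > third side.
a + b vs c: 11 + 23 = 34 ≤ 43  ✗
a + c vs b: 11 + 43 = 54 > 23  ✓
b + c vs a: 23 + 43 = 66 > 11  ✓

No: 11 + 23 = 34 is not > 43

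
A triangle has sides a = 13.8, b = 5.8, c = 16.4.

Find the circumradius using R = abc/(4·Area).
First find the area with Heron's formula.
s = (13.8 + 5.8 + 16.4)/2 = 18
Area = √(s(s−a)(s−b)(s−c)) = √(18·4.2·12.2·1.6) ≈ √1475.71 ≈ 38.415
abc = 13.8·5.8·16.4 = 1312.656
R = abc/(4·Area) ≈ 1312.656/(4·38.415) = 1312.656/153.66 ≈ 8.5426

R = 8.543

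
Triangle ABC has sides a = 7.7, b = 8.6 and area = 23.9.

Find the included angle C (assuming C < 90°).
Area = ½·a·b·sin(C)  ⇒  sin(C) = 2·Area/(a·b) = 2·23.9/(7.7·8.6) = 47.8/66.22 ≈ 0.721836
C = arcsin(0.721836) ≈ 46.2063° (taking the acute solution since C < 90°)

C = 46.21°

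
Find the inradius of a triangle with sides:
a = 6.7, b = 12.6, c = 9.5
r = Area/s where s is the semi-perimeter.
s = (6.7 + 12.6 + 9.5)/2 = 28.8/2 = 14.4
Area = √(s(s−a)(s−b)(s−c)) = √(14.4·7.7·1.8·4.9) ≈ √977.962 ≈ 31.2724
r ≈ 31.2724/14.4 ≈ 2.17169

r = 2.172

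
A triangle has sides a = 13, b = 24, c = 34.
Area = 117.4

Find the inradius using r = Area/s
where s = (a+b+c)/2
s = (13 + 24 + 34)/2 = 71/2 = 35.5
r = Area/s = 117.4/35.5 ≈ 3.30704

r = 3.307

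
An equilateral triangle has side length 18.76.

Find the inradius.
r = Area/s with s the semi-perimeter.
Area = (√3/4)·18.76² = (√3/4)·351.9376 ≈ 0.433013·351.9376 ≈ 152.393
s = 3·18.76/2 = 28.14
r ≈ 152.393/28.14 ≈ 5.41555
(Equivalently r = side/(2√3) = 18.76/3.4641 ≈ 5.41555.)

r = 5.416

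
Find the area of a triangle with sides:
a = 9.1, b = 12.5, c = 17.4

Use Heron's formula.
s = (9.1 + 12.5 + 17.4)/2 = 39/2 = 19.5
s − a = 10.4, s − b = 7, s − c = 2.1
s(s−a)(s−b)(s−c) = 19.5·10.4·7·2.1 ≈ 2981.16
Area = √2981.16 ≈ 54.6

Area = 54.6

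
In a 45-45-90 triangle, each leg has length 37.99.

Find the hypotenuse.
In a 45-45-90 triangle the sides are in ratio 1 : 1 : √2, so hypotenuse = leg·√2.
Hypotenuse = 37.99·√2 ≈ 37.99·1.41421 ≈ 53.726

Hypotenuse = 37.99√2 = 53.73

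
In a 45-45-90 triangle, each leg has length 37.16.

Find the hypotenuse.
In a 45-45-90 triangle the sides are in ratio 1 : 1 : √2, so hypotenuse = leg·√2.
Hypotenuse = 37.16·√2 ≈ 37.16·1.41421 ≈ 52.5522

Hypotenuse = 37.16√2 = 52.55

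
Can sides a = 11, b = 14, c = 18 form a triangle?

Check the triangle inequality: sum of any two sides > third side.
a + b vs c: 11 + 14 = 25 > 18  ✓
a + c vs b: 11 + 18 = 29 > 14  ✓
b + c vs a: 14 + 18 = 32 > 11  ✓

Yes, triangle inequality satisfied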